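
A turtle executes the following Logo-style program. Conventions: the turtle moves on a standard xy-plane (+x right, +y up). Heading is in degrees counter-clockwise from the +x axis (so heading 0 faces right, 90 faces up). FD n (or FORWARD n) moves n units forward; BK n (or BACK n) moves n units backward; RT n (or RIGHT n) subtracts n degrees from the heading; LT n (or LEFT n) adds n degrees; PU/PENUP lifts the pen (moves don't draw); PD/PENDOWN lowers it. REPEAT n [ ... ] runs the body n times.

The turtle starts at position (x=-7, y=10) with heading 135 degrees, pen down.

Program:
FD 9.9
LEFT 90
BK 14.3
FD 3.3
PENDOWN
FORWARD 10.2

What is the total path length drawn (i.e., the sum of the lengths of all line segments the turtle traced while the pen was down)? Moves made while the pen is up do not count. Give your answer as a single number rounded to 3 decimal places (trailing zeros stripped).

Answer: 37.7

Derivation:
Executing turtle program step by step:
Start: pos=(-7,10), heading=135, pen down
FD 9.9: (-7,10) -> (-14,17) [heading=135, draw]
LT 90: heading 135 -> 225
BK 14.3: (-14,17) -> (-3.889,27.112) [heading=225, draw]
FD 3.3: (-3.889,27.112) -> (-6.222,24.779) [heading=225, draw]
PD: pen down
FD 10.2: (-6.222,24.779) -> (-13.435,17.566) [heading=225, draw]
Final: pos=(-13.435,17.566), heading=225, 4 segment(s) drawn

Segment lengths:
  seg 1: (-7,10) -> (-14,17), length = 9.9
  seg 2: (-14,17) -> (-3.889,27.112), length = 14.3
  seg 3: (-3.889,27.112) -> (-6.222,24.779), length = 3.3
  seg 4: (-6.222,24.779) -> (-13.435,17.566), length = 10.2
Total = 37.7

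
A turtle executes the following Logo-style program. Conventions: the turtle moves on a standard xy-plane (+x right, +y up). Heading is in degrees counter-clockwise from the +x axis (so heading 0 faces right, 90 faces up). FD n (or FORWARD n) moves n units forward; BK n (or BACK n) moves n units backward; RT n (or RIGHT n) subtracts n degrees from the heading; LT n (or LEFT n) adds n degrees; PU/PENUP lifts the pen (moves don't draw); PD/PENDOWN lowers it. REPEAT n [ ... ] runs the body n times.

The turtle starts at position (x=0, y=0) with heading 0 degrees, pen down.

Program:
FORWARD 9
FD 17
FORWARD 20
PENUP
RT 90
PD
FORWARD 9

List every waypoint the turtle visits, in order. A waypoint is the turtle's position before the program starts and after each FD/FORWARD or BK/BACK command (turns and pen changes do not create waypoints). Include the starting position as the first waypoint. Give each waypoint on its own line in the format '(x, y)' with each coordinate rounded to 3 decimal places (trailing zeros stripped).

Executing turtle program step by step:
Start: pos=(0,0), heading=0, pen down
FD 9: (0,0) -> (9,0) [heading=0, draw]
FD 17: (9,0) -> (26,0) [heading=0, draw]
FD 20: (26,0) -> (46,0) [heading=0, draw]
PU: pen up
RT 90: heading 0 -> 270
PD: pen down
FD 9: (46,0) -> (46,-9) [heading=270, draw]
Final: pos=(46,-9), heading=270, 4 segment(s) drawn
Waypoints (5 total):
(0, 0)
(9, 0)
(26, 0)
(46, 0)
(46, -9)

Answer: (0, 0)
(9, 0)
(26, 0)
(46, 0)
(46, -9)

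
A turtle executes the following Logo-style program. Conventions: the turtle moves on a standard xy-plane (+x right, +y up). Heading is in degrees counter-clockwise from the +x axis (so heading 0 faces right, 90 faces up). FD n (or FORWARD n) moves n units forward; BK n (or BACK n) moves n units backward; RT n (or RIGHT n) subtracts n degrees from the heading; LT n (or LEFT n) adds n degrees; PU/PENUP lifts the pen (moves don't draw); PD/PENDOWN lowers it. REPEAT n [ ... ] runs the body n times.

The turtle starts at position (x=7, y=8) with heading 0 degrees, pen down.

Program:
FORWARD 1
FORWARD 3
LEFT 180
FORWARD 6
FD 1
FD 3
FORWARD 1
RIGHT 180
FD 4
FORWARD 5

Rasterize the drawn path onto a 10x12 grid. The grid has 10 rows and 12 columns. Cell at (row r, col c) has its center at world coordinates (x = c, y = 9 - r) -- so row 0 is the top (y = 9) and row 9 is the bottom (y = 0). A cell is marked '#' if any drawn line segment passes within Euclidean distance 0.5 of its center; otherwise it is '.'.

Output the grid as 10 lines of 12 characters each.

Answer: ............
############
............
............
............
............
............
............
............
............

Derivation:
Segment 0: (7,8) -> (8,8)
Segment 1: (8,8) -> (11,8)
Segment 2: (11,8) -> (5,8)
Segment 3: (5,8) -> (4,8)
Segment 4: (4,8) -> (1,8)
Segment 5: (1,8) -> (0,8)
Segment 6: (0,8) -> (4,8)
Segment 7: (4,8) -> (9,8)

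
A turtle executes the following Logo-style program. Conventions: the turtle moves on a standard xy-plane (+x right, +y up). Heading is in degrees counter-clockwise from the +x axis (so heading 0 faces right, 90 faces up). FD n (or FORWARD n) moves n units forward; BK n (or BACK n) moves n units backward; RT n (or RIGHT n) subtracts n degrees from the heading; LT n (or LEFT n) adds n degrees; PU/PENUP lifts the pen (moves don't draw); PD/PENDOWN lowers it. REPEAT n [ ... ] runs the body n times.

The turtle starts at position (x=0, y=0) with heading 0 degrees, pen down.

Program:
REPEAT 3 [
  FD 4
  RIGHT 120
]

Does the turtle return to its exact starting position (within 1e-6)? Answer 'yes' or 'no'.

Answer: yes

Derivation:
Executing turtle program step by step:
Start: pos=(0,0), heading=0, pen down
REPEAT 3 [
  -- iteration 1/3 --
  FD 4: (0,0) -> (4,0) [heading=0, draw]
  RT 120: heading 0 -> 240
  -- iteration 2/3 --
  FD 4: (4,0) -> (2,-3.464) [heading=240, draw]
  RT 120: heading 240 -> 120
  -- iteration 3/3 --
  FD 4: (2,-3.464) -> (0,0) [heading=120, draw]
  RT 120: heading 120 -> 0
]
Final: pos=(0,0), heading=0, 3 segment(s) drawn

Start position: (0, 0)
Final position: (0, 0)
Distance = 0; < 1e-6 -> CLOSED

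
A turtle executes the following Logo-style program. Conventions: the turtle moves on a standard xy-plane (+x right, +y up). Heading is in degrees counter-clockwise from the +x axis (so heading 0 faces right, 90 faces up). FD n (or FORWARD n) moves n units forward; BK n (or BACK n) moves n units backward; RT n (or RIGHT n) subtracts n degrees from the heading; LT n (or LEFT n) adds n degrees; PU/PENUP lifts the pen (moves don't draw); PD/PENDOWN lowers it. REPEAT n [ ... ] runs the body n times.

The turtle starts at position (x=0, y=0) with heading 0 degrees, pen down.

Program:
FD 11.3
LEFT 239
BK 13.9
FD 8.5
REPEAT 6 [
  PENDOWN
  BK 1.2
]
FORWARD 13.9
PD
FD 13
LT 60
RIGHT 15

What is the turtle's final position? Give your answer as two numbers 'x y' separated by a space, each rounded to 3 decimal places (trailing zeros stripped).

Answer: 3.935 -12.257

Derivation:
Executing turtle program step by step:
Start: pos=(0,0), heading=0, pen down
FD 11.3: (0,0) -> (11.3,0) [heading=0, draw]
LT 239: heading 0 -> 239
BK 13.9: (11.3,0) -> (18.459,11.915) [heading=239, draw]
FD 8.5: (18.459,11.915) -> (14.081,4.629) [heading=239, draw]
REPEAT 6 [
  -- iteration 1/6 --
  PD: pen down
  BK 1.2: (14.081,4.629) -> (14.699,5.657) [heading=239, draw]
  -- iteration 2/6 --
  PD: pen down
  BK 1.2: (14.699,5.657) -> (15.317,6.686) [heading=239, draw]
  -- iteration 3/6 --
  PD: pen down
  BK 1.2: (15.317,6.686) -> (15.935,7.715) [heading=239, draw]
  -- iteration 4/6 --
  PD: pen down
  BK 1.2: (15.935,7.715) -> (16.553,8.743) [heading=239, draw]
  -- iteration 5/6 --
  PD: pen down
  BK 1.2: (16.553,8.743) -> (17.171,9.772) [heading=239, draw]
  -- iteration 6/6 --
  PD: pen down
  BK 1.2: (17.171,9.772) -> (17.789,10.8) [heading=239, draw]
]
FD 13.9: (17.789,10.8) -> (10.63,-1.114) [heading=239, draw]
PD: pen down
FD 13: (10.63,-1.114) -> (3.935,-12.257) [heading=239, draw]
LT 60: heading 239 -> 299
RT 15: heading 299 -> 284
Final: pos=(3.935,-12.257), heading=284, 11 segment(s) drawn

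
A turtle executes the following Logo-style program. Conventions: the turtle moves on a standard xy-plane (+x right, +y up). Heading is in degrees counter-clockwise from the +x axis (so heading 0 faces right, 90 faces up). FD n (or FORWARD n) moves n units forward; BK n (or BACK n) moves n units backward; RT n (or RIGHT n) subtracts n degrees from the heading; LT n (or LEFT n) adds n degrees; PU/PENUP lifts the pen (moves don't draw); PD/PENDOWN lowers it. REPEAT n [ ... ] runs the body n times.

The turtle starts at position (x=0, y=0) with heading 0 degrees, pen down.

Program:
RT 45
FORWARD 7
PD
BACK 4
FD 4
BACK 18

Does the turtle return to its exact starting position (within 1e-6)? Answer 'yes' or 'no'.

Executing turtle program step by step:
Start: pos=(0,0), heading=0, pen down
RT 45: heading 0 -> 315
FD 7: (0,0) -> (4.95,-4.95) [heading=315, draw]
PD: pen down
BK 4: (4.95,-4.95) -> (2.121,-2.121) [heading=315, draw]
FD 4: (2.121,-2.121) -> (4.95,-4.95) [heading=315, draw]
BK 18: (4.95,-4.95) -> (-7.778,7.778) [heading=315, draw]
Final: pos=(-7.778,7.778), heading=315, 4 segment(s) drawn

Start position: (0, 0)
Final position: (-7.778, 7.778)
Distance = 11; >= 1e-6 -> NOT closed

Answer: no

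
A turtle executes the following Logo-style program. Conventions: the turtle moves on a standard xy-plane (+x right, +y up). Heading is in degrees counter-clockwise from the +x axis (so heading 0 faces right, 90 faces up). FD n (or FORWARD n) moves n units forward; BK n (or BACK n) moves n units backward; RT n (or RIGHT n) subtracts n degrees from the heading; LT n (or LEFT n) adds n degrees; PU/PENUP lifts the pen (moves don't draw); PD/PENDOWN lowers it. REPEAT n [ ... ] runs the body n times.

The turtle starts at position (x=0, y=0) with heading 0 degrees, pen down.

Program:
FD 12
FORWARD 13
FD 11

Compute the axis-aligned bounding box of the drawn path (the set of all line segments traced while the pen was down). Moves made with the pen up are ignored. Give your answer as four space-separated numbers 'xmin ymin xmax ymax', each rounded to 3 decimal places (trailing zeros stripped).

Answer: 0 0 36 0

Derivation:
Executing turtle program step by step:
Start: pos=(0,0), heading=0, pen down
FD 12: (0,0) -> (12,0) [heading=0, draw]
FD 13: (12,0) -> (25,0) [heading=0, draw]
FD 11: (25,0) -> (36,0) [heading=0, draw]
Final: pos=(36,0), heading=0, 3 segment(s) drawn

Segment endpoints: x in {0, 12, 25, 36}, y in {0}
xmin=0, ymin=0, xmax=36, ymax=0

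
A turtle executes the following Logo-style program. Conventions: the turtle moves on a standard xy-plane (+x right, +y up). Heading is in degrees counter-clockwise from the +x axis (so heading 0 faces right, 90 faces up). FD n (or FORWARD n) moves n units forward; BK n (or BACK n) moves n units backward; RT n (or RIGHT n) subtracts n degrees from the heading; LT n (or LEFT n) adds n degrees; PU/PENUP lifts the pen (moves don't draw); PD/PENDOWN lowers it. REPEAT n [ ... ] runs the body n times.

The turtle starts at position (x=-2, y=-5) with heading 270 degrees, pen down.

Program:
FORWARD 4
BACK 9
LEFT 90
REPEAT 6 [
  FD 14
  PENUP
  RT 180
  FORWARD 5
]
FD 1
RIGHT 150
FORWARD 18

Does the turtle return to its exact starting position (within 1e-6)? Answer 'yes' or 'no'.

Executing turtle program step by step:
Start: pos=(-2,-5), heading=270, pen down
FD 4: (-2,-5) -> (-2,-9) [heading=270, draw]
BK 9: (-2,-9) -> (-2,0) [heading=270, draw]
LT 90: heading 270 -> 0
REPEAT 6 [
  -- iteration 1/6 --
  FD 14: (-2,0) -> (12,0) [heading=0, draw]
  PU: pen up
  RT 180: heading 0 -> 180
  FD 5: (12,0) -> (7,0) [heading=180, move]
  -- iteration 2/6 --
  FD 14: (7,0) -> (-7,0) [heading=180, move]
  PU: pen up
  RT 180: heading 180 -> 0
  FD 5: (-7,0) -> (-2,0) [heading=0, move]
  -- iteration 3/6 --
  FD 14: (-2,0) -> (12,0) [heading=0, move]
  PU: pen up
  RT 180: heading 0 -> 180
  FD 5: (12,0) -> (7,0) [heading=180, move]
  -- iteration 4/6 --
  FD 14: (7,0) -> (-7,0) [heading=180, move]
  PU: pen up
  RT 180: heading 180 -> 0
  FD 5: (-7,0) -> (-2,0) [heading=0, move]
  -- iteration 5/6 --
  FD 14: (-2,0) -> (12,0) [heading=0, move]
  PU: pen up
  RT 180: heading 0 -> 180
  FD 5: (12,0) -> (7,0) [heading=180, move]
  -- iteration 6/6 --
  FD 14: (7,0) -> (-7,0) [heading=180, move]
  PU: pen up
  RT 180: heading 180 -> 0
  FD 5: (-7,0) -> (-2,0) [heading=0, move]
]
FD 1: (-2,0) -> (-1,0) [heading=0, move]
RT 150: heading 0 -> 210
FD 18: (-1,0) -> (-16.588,-9) [heading=210, move]
Final: pos=(-16.588,-9), heading=210, 3 segment(s) drawn

Start position: (-2, -5)
Final position: (-16.588, -9)
Distance = 15.127; >= 1e-6 -> NOT closed

Answer: no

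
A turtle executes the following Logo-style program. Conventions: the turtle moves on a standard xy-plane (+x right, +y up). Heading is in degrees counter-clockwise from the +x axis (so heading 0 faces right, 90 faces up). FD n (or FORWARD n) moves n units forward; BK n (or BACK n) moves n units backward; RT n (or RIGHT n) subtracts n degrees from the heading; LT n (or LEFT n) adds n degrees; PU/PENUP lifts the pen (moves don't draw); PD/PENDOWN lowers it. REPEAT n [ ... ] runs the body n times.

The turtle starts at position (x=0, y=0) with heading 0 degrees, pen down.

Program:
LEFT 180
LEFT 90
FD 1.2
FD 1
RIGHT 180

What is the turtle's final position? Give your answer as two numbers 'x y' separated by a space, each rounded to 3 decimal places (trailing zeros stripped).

Answer: 0 -2.2

Derivation:
Executing turtle program step by step:
Start: pos=(0,0), heading=0, pen down
LT 180: heading 0 -> 180
LT 90: heading 180 -> 270
FD 1.2: (0,0) -> (0,-1.2) [heading=270, draw]
FD 1: (0,-1.2) -> (0,-2.2) [heading=270, draw]
RT 180: heading 270 -> 90
Final: pos=(0,-2.2), heading=90, 2 segment(s) drawn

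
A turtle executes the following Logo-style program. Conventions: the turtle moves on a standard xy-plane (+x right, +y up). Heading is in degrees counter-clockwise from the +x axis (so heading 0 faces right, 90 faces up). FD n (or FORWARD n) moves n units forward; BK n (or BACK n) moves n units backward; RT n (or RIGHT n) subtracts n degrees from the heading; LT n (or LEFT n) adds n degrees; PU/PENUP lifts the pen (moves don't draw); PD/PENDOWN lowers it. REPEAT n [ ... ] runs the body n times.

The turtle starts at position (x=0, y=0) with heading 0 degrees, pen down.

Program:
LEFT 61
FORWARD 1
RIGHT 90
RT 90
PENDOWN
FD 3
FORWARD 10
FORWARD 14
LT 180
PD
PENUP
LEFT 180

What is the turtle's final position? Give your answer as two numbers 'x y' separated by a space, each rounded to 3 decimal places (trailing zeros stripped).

Executing turtle program step by step:
Start: pos=(0,0), heading=0, pen down
LT 61: heading 0 -> 61
FD 1: (0,0) -> (0.485,0.875) [heading=61, draw]
RT 90: heading 61 -> 331
RT 90: heading 331 -> 241
PD: pen down
FD 3: (0.485,0.875) -> (-0.97,-1.749) [heading=241, draw]
FD 10: (-0.97,-1.749) -> (-5.818,-10.495) [heading=241, draw]
FD 14: (-5.818,-10.495) -> (-12.605,-22.74) [heading=241, draw]
LT 180: heading 241 -> 61
PD: pen down
PU: pen up
LT 180: heading 61 -> 241
Final: pos=(-12.605,-22.74), heading=241, 4 segment(s) drawn

Answer: -12.605 -22.74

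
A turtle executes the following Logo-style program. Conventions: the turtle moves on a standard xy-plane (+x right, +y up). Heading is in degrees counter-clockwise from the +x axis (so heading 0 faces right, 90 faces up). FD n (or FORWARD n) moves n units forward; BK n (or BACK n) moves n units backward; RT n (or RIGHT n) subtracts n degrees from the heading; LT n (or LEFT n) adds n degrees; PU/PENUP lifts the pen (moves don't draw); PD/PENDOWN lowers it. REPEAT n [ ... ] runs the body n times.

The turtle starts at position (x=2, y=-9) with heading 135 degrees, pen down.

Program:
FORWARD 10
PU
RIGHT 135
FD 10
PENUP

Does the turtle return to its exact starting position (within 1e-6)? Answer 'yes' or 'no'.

Executing turtle program step by step:
Start: pos=(2,-9), heading=135, pen down
FD 10: (2,-9) -> (-5.071,-1.929) [heading=135, draw]
PU: pen up
RT 135: heading 135 -> 0
FD 10: (-5.071,-1.929) -> (4.929,-1.929) [heading=0, move]
PU: pen up
Final: pos=(4.929,-1.929), heading=0, 1 segment(s) drawn

Start position: (2, -9)
Final position: (4.929, -1.929)
Distance = 7.654; >= 1e-6 -> NOT closed

Answer: no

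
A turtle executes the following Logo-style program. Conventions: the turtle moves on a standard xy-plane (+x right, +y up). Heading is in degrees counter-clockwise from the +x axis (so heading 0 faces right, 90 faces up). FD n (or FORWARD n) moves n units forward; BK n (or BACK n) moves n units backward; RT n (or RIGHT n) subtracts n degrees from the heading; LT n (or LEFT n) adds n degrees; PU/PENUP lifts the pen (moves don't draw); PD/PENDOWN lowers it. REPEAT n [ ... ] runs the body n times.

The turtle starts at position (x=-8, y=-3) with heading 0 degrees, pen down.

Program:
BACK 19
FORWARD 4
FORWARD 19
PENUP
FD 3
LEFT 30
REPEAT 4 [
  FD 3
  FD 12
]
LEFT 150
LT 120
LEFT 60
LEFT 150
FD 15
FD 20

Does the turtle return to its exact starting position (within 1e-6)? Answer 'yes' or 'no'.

Answer: no

Derivation:
Executing turtle program step by step:
Start: pos=(-8,-3), heading=0, pen down
BK 19: (-8,-3) -> (-27,-3) [heading=0, draw]
FD 4: (-27,-3) -> (-23,-3) [heading=0, draw]
FD 19: (-23,-3) -> (-4,-3) [heading=0, draw]
PU: pen up
FD 3: (-4,-3) -> (-1,-3) [heading=0, move]
LT 30: heading 0 -> 30
REPEAT 4 [
  -- iteration 1/4 --
  FD 3: (-1,-3) -> (1.598,-1.5) [heading=30, move]
  FD 12: (1.598,-1.5) -> (11.99,4.5) [heading=30, move]
  -- iteration 2/4 --
  FD 3: (11.99,4.5) -> (14.588,6) [heading=30, move]
  FD 12: (14.588,6) -> (24.981,12) [heading=30, move]
  -- iteration 3/4 --
  FD 3: (24.981,12) -> (27.579,13.5) [heading=30, move]
  FD 12: (27.579,13.5) -> (37.971,19.5) [heading=30, move]
  -- iteration 4/4 --
  FD 3: (37.971,19.5) -> (40.569,21) [heading=30, move]
  FD 12: (40.569,21) -> (50.962,27) [heading=30, move]
]
LT 150: heading 30 -> 180
LT 120: heading 180 -> 300
LT 60: heading 300 -> 0
LT 150: heading 0 -> 150
FD 15: (50.962,27) -> (37.971,34.5) [heading=150, move]
FD 20: (37.971,34.5) -> (20.651,44.5) [heading=150, move]
Final: pos=(20.651,44.5), heading=150, 3 segment(s) drawn

Start position: (-8, -3)
Final position: (20.651, 44.5)
Distance = 55.472; >= 1e-6 -> NOT closed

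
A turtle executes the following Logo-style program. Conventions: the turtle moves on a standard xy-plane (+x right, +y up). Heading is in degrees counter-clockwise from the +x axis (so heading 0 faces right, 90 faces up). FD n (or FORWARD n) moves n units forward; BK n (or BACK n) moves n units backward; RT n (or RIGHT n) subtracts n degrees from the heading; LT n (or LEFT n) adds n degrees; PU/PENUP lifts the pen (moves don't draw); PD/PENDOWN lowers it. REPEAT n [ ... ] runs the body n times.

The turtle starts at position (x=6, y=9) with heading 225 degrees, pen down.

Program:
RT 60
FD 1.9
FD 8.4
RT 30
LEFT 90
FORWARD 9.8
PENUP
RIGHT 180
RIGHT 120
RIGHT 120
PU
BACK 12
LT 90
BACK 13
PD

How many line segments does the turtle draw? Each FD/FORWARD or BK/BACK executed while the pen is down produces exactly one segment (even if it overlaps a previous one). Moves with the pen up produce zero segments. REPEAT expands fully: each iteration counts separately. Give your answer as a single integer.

Answer: 3

Derivation:
Executing turtle program step by step:
Start: pos=(6,9), heading=225, pen down
RT 60: heading 225 -> 165
FD 1.9: (6,9) -> (4.165,9.492) [heading=165, draw]
FD 8.4: (4.165,9.492) -> (-3.949,11.666) [heading=165, draw]
RT 30: heading 165 -> 135
LT 90: heading 135 -> 225
FD 9.8: (-3.949,11.666) -> (-10.879,4.736) [heading=225, draw]
PU: pen up
RT 180: heading 225 -> 45
RT 120: heading 45 -> 285
RT 120: heading 285 -> 165
PU: pen up
BK 12: (-10.879,4.736) -> (0.712,1.63) [heading=165, move]
LT 90: heading 165 -> 255
BK 13: (0.712,1.63) -> (4.077,14.187) [heading=255, move]
PD: pen down
Final: pos=(4.077,14.187), heading=255, 3 segment(s) drawn
Segments drawn: 3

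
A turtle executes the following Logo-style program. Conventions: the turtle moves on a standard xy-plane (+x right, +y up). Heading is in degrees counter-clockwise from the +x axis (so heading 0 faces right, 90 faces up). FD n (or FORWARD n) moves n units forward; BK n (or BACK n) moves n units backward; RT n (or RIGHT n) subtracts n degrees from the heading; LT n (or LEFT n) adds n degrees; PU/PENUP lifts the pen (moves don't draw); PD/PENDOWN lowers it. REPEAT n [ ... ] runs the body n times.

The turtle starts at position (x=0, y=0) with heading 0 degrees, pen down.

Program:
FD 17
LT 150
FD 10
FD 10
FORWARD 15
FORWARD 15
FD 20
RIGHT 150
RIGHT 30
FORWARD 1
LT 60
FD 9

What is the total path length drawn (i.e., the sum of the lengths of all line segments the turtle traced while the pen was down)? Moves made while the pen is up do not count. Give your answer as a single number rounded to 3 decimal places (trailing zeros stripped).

Executing turtle program step by step:
Start: pos=(0,0), heading=0, pen down
FD 17: (0,0) -> (17,0) [heading=0, draw]
LT 150: heading 0 -> 150
FD 10: (17,0) -> (8.34,5) [heading=150, draw]
FD 10: (8.34,5) -> (-0.321,10) [heading=150, draw]
FD 15: (-0.321,10) -> (-13.311,17.5) [heading=150, draw]
FD 15: (-13.311,17.5) -> (-26.301,25) [heading=150, draw]
FD 20: (-26.301,25) -> (-43.622,35) [heading=150, draw]
RT 150: heading 150 -> 0
RT 30: heading 0 -> 330
FD 1: (-43.622,35) -> (-42.756,34.5) [heading=330, draw]
LT 60: heading 330 -> 30
FD 9: (-42.756,34.5) -> (-34.962,39) [heading=30, draw]
Final: pos=(-34.962,39), heading=30, 8 segment(s) drawn

Segment lengths:
  seg 1: (0,0) -> (17,0), length = 17
  seg 2: (17,0) -> (8.34,5), length = 10
  seg 3: (8.34,5) -> (-0.321,10), length = 10
  seg 4: (-0.321,10) -> (-13.311,17.5), length = 15
  seg 5: (-13.311,17.5) -> (-26.301,25), length = 15
  seg 6: (-26.301,25) -> (-43.622,35), length = 20
  seg 7: (-43.622,35) -> (-42.756,34.5), length = 1
  seg 8: (-42.756,34.5) -> (-34.962,39), length = 9
Total = 97

Answer: 97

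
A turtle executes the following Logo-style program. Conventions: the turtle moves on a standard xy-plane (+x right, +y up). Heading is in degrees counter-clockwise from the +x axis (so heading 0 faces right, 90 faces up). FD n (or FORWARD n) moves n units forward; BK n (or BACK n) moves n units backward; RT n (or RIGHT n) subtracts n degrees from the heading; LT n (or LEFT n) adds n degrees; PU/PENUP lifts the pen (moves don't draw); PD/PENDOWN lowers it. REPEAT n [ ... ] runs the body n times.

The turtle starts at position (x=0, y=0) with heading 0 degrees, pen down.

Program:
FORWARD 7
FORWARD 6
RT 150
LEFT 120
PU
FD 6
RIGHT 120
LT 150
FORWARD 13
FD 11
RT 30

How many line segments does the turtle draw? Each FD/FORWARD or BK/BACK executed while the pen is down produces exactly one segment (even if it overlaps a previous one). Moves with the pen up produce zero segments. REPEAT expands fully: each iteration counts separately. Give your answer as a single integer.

Executing turtle program step by step:
Start: pos=(0,0), heading=0, pen down
FD 7: (0,0) -> (7,0) [heading=0, draw]
FD 6: (7,0) -> (13,0) [heading=0, draw]
RT 150: heading 0 -> 210
LT 120: heading 210 -> 330
PU: pen up
FD 6: (13,0) -> (18.196,-3) [heading=330, move]
RT 120: heading 330 -> 210
LT 150: heading 210 -> 0
FD 13: (18.196,-3) -> (31.196,-3) [heading=0, move]
FD 11: (31.196,-3) -> (42.196,-3) [heading=0, move]
RT 30: heading 0 -> 330
Final: pos=(42.196,-3), heading=330, 2 segment(s) drawn
Segments drawn: 2

Answer: 2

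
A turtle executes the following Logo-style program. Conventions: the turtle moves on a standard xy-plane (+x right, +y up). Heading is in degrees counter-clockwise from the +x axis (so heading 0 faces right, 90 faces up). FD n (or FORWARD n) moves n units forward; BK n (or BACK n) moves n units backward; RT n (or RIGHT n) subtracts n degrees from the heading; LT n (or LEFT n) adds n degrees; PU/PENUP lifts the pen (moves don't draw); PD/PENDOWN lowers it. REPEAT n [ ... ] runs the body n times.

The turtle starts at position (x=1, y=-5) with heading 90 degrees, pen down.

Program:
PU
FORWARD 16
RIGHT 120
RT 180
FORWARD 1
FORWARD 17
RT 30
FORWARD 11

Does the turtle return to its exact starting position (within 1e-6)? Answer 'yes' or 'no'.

Executing turtle program step by step:
Start: pos=(1,-5), heading=90, pen down
PU: pen up
FD 16: (1,-5) -> (1,11) [heading=90, move]
RT 120: heading 90 -> 330
RT 180: heading 330 -> 150
FD 1: (1,11) -> (0.134,11.5) [heading=150, move]
FD 17: (0.134,11.5) -> (-14.588,20) [heading=150, move]
RT 30: heading 150 -> 120
FD 11: (-14.588,20) -> (-20.088,29.526) [heading=120, move]
Final: pos=(-20.088,29.526), heading=120, 0 segment(s) drawn

Start position: (1, -5)
Final position: (-20.088, 29.526)
Distance = 40.457; >= 1e-6 -> NOT closed

Answer: no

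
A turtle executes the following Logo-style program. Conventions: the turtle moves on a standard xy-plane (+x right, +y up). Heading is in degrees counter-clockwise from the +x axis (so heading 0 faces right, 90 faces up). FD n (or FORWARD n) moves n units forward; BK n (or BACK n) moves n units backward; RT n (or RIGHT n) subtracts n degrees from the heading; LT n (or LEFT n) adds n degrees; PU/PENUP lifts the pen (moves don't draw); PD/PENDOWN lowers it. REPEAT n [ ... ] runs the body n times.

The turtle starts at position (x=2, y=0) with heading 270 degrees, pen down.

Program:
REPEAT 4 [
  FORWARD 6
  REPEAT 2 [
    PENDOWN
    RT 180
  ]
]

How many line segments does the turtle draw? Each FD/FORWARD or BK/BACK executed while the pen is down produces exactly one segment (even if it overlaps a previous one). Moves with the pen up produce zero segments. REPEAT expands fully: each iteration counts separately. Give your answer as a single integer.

Answer: 4

Derivation:
Executing turtle program step by step:
Start: pos=(2,0), heading=270, pen down
REPEAT 4 [
  -- iteration 1/4 --
  FD 6: (2,0) -> (2,-6) [heading=270, draw]
  REPEAT 2 [
    -- iteration 1/2 --
    PD: pen down
    RT 180: heading 270 -> 90
    -- iteration 2/2 --
    PD: pen down
    RT 180: heading 90 -> 270
  ]
  -- iteration 2/4 --
  FD 6: (2,-6) -> (2,-12) [heading=270, draw]
  REPEAT 2 [
    -- iteration 1/2 --
    PD: pen down
    RT 180: heading 270 -> 90
    -- iteration 2/2 --
    PD: pen down
    RT 180: heading 90 -> 270
  ]
  -- iteration 3/4 --
  FD 6: (2,-12) -> (2,-18) [heading=270, draw]
  REPEAT 2 [
    -- iteration 1/2 --
    PD: pen down
    RT 180: heading 270 -> 90
    -- iteration 2/2 --
    PD: pen down
    RT 180: heading 90 -> 270
  ]
  -- iteration 4/4 --
  FD 6: (2,-18) -> (2,-24) [heading=270, draw]
  REPEAT 2 [
    -- iteration 1/2 --
    PD: pen down
    RT 180: heading 270 -> 90
    -- iteration 2/2 --
    PD: pen down
    RT 180: heading 90 -> 270
  ]
]
Final: pos=(2,-24), heading=270, 4 segment(s) drawn
Segments drawn: 4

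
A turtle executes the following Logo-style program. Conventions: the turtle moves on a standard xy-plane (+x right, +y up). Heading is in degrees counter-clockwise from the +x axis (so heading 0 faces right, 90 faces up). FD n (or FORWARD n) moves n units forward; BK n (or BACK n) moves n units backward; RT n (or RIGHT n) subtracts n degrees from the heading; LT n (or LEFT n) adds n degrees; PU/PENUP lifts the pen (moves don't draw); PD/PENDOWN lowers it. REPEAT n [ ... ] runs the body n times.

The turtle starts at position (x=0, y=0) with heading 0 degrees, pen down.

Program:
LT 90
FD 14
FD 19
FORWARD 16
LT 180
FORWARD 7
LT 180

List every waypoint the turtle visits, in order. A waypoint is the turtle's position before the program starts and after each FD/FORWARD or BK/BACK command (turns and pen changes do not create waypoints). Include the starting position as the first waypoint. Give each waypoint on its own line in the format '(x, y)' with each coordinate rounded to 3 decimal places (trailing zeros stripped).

Answer: (0, 0)
(0, 14)
(0, 33)
(0, 49)
(0, 42)

Derivation:
Executing turtle program step by step:
Start: pos=(0,0), heading=0, pen down
LT 90: heading 0 -> 90
FD 14: (0,0) -> (0,14) [heading=90, draw]
FD 19: (0,14) -> (0,33) [heading=90, draw]
FD 16: (0,33) -> (0,49) [heading=90, draw]
LT 180: heading 90 -> 270
FD 7: (0,49) -> (0,42) [heading=270, draw]
LT 180: heading 270 -> 90
Final: pos=(0,42), heading=90, 4 segment(s) drawn
Waypoints (5 total):
(0, 0)
(0, 14)
(0, 33)
(0, 49)
(0, 42)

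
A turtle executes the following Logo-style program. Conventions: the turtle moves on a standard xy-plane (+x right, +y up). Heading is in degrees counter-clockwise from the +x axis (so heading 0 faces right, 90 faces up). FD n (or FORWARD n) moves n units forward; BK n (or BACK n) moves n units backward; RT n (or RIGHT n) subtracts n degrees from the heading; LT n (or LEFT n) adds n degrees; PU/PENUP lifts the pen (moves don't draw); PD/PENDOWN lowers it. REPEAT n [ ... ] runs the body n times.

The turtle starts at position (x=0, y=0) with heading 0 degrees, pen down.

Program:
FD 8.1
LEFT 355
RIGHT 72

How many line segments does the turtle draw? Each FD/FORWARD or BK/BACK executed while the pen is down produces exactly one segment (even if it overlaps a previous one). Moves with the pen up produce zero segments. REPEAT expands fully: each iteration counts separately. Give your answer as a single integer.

Answer: 1

Derivation:
Executing turtle program step by step:
Start: pos=(0,0), heading=0, pen down
FD 8.1: (0,0) -> (8.1,0) [heading=0, draw]
LT 355: heading 0 -> 355
RT 72: heading 355 -> 283
Final: pos=(8.1,0), heading=283, 1 segment(s) drawn
Segments drawn: 1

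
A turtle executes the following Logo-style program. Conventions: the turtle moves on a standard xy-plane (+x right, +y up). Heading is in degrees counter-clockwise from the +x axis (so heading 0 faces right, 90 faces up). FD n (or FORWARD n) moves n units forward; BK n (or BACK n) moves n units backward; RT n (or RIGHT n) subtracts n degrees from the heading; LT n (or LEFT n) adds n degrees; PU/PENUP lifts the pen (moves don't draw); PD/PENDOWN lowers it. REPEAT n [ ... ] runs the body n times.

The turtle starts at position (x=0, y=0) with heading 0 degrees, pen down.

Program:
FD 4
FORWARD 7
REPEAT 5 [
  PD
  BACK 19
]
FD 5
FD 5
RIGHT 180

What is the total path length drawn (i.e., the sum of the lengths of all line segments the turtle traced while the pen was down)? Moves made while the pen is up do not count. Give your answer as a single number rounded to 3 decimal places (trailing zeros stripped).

Executing turtle program step by step:
Start: pos=(0,0), heading=0, pen down
FD 4: (0,0) -> (4,0) [heading=0, draw]
FD 7: (4,0) -> (11,0) [heading=0, draw]
REPEAT 5 [
  -- iteration 1/5 --
  PD: pen down
  BK 19: (11,0) -> (-8,0) [heading=0, draw]
  -- iteration 2/5 --
  PD: pen down
  BK 19: (-8,0) -> (-27,0) [heading=0, draw]
  -- iteration 3/5 --
  PD: pen down
  BK 19: (-27,0) -> (-46,0) [heading=0, draw]
  -- iteration 4/5 --
  PD: pen down
  BK 19: (-46,0) -> (-65,0) [heading=0, draw]
  -- iteration 5/5 --
  PD: pen down
  BK 19: (-65,0) -> (-84,0) [heading=0, draw]
]
FD 5: (-84,0) -> (-79,0) [heading=0, draw]
FD 5: (-79,0) -> (-74,0) [heading=0, draw]
RT 180: heading 0 -> 180
Final: pos=(-74,0), heading=180, 9 segment(s) drawn

Segment lengths:
  seg 1: (0,0) -> (4,0), length = 4
  seg 2: (4,0) -> (11,0), length = 7
  seg 3: (11,0) -> (-8,0), length = 19
  seg 4: (-8,0) -> (-27,0), length = 19
  seg 5: (-27,0) -> (-46,0), length = 19
  seg 6: (-46,0) -> (-65,0), length = 19
  seg 7: (-65,0) -> (-84,0), length = 19
  seg 8: (-84,0) -> (-79,0), length = 5
  seg 9: (-79,0) -> (-74,0), length = 5
Total = 116

Answer: 116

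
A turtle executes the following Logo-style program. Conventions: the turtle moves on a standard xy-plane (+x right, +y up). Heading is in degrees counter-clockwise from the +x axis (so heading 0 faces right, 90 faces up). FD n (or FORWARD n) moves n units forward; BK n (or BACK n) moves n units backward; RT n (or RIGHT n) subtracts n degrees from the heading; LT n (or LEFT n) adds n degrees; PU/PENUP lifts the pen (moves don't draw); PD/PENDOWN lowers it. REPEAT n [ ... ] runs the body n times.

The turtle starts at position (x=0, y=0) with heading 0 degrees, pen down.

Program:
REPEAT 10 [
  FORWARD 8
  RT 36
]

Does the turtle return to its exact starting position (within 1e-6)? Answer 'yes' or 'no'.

Executing turtle program step by step:
Start: pos=(0,0), heading=0, pen down
REPEAT 10 [
  -- iteration 1/10 --
  FD 8: (0,0) -> (8,0) [heading=0, draw]
  RT 36: heading 0 -> 324
  -- iteration 2/10 --
  FD 8: (8,0) -> (14.472,-4.702) [heading=324, draw]
  RT 36: heading 324 -> 288
  -- iteration 3/10 --
  FD 8: (14.472,-4.702) -> (16.944,-12.311) [heading=288, draw]
  RT 36: heading 288 -> 252
  -- iteration 4/10 --
  FD 8: (16.944,-12.311) -> (14.472,-19.919) [heading=252, draw]
  RT 36: heading 252 -> 216
  -- iteration 5/10 --
  FD 8: (14.472,-19.919) -> (8,-24.621) [heading=216, draw]
  RT 36: heading 216 -> 180
  -- iteration 6/10 --
  FD 8: (8,-24.621) -> (0,-24.621) [heading=180, draw]
  RT 36: heading 180 -> 144
  -- iteration 7/10 --
  FD 8: (0,-24.621) -> (-6.472,-19.919) [heading=144, draw]
  RT 36: heading 144 -> 108
  -- iteration 8/10 --
  FD 8: (-6.472,-19.919) -> (-8.944,-12.311) [heading=108, draw]
  RT 36: heading 108 -> 72
  -- iteration 9/10 --
  FD 8: (-8.944,-12.311) -> (-6.472,-4.702) [heading=72, draw]
  RT 36: heading 72 -> 36
  -- iteration 10/10 --
  FD 8: (-6.472,-4.702) -> (0,0) [heading=36, draw]
  RT 36: heading 36 -> 0
]
Final: pos=(0,0), heading=0, 10 segment(s) drawn

Start position: (0, 0)
Final position: (0, 0)
Distance = 0; < 1e-6 -> CLOSED

Answer: yes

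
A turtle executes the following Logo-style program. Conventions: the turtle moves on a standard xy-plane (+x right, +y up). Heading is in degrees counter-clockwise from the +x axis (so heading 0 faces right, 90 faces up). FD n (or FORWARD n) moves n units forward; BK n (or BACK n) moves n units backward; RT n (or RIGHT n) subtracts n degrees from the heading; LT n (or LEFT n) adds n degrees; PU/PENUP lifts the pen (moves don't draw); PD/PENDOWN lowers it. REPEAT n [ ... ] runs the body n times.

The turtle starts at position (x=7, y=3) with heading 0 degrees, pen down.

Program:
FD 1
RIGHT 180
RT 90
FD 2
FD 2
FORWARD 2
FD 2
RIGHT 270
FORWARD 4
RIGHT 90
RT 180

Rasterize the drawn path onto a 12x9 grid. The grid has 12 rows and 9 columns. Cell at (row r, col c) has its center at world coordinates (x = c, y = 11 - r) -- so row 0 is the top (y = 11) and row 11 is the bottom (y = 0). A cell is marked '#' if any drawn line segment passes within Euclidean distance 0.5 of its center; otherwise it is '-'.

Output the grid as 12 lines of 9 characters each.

Segment 0: (7,3) -> (8,3)
Segment 1: (8,3) -> (8,5)
Segment 2: (8,5) -> (8,7)
Segment 3: (8,7) -> (8,9)
Segment 4: (8,9) -> (8,11)
Segment 5: (8,11) -> (4,11)

Answer: ----#####
--------#
--------#
--------#
--------#
--------#
--------#
--------#
-------##
---------
---------
---------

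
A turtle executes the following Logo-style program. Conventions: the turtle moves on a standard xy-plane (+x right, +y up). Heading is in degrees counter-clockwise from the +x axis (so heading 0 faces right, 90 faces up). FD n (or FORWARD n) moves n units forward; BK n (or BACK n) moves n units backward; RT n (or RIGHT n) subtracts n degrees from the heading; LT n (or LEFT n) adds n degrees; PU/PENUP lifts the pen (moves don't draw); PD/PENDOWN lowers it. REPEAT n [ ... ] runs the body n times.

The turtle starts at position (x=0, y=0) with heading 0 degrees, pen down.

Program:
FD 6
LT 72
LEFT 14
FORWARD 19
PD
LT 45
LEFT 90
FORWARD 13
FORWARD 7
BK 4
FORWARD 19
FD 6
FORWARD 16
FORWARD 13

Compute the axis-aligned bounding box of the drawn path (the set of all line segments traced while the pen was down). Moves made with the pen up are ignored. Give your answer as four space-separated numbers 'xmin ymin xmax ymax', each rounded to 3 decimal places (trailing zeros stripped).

Answer: -45.504 -26.97 7.325 18.954

Derivation:
Executing turtle program step by step:
Start: pos=(0,0), heading=0, pen down
FD 6: (0,0) -> (6,0) [heading=0, draw]
LT 72: heading 0 -> 72
LT 14: heading 72 -> 86
FD 19: (6,0) -> (7.325,18.954) [heading=86, draw]
PD: pen down
LT 45: heading 86 -> 131
LT 90: heading 131 -> 221
FD 13: (7.325,18.954) -> (-2.486,10.425) [heading=221, draw]
FD 7: (-2.486,10.425) -> (-7.769,5.833) [heading=221, draw]
BK 4: (-7.769,5.833) -> (-4.75,8.457) [heading=221, draw]
FD 19: (-4.75,8.457) -> (-19.089,-4.008) [heading=221, draw]
FD 6: (-19.089,-4.008) -> (-23.618,-7.945) [heading=221, draw]
FD 16: (-23.618,-7.945) -> (-35.693,-18.442) [heading=221, draw]
FD 13: (-35.693,-18.442) -> (-45.504,-26.97) [heading=221, draw]
Final: pos=(-45.504,-26.97), heading=221, 9 segment(s) drawn

Segment endpoints: x in {-45.504, -35.693, -23.618, -19.089, -7.769, -4.75, -2.486, 0, 6, 7.325}, y in {-26.97, -18.442, -7.945, -4.008, 0, 5.833, 8.457, 10.425, 18.954}
xmin=-45.504, ymin=-26.97, xmax=7.325, ymax=18.954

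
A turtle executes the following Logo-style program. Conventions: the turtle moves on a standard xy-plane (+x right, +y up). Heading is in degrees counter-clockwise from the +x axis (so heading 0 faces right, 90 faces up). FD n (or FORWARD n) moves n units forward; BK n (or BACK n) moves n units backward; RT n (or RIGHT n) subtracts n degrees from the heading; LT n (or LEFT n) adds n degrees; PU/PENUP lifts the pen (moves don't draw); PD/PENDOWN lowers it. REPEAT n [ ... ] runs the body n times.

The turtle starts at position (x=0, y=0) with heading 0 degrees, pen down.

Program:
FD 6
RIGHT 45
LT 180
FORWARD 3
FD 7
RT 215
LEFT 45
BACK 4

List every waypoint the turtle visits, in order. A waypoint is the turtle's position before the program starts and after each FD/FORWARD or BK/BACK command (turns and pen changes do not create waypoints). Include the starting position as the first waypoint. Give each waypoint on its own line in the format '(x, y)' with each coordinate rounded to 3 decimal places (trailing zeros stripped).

Executing turtle program step by step:
Start: pos=(0,0), heading=0, pen down
FD 6: (0,0) -> (6,0) [heading=0, draw]
RT 45: heading 0 -> 315
LT 180: heading 315 -> 135
FD 3: (6,0) -> (3.879,2.121) [heading=135, draw]
FD 7: (3.879,2.121) -> (-1.071,7.071) [heading=135, draw]
RT 215: heading 135 -> 280
LT 45: heading 280 -> 325
BK 4: (-1.071,7.071) -> (-4.348,9.365) [heading=325, draw]
Final: pos=(-4.348,9.365), heading=325, 4 segment(s) drawn
Waypoints (5 total):
(0, 0)
(6, 0)
(3.879, 2.121)
(-1.071, 7.071)
(-4.348, 9.365)

Answer: (0, 0)
(6, 0)
(3.879, 2.121)
(-1.071, 7.071)
(-4.348, 9.365)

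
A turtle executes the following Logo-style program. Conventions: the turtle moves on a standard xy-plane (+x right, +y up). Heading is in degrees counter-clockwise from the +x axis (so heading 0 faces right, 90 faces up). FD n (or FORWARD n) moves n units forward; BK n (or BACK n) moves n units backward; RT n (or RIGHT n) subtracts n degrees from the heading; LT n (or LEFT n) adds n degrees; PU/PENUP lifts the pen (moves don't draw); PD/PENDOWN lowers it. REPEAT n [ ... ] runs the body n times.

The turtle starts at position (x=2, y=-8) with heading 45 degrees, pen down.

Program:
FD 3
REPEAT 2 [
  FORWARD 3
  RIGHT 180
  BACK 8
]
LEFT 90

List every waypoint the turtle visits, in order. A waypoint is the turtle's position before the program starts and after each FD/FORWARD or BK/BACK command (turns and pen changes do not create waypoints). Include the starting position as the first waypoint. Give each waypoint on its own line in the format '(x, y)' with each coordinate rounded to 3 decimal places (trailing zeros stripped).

Executing turtle program step by step:
Start: pos=(2,-8), heading=45, pen down
FD 3: (2,-8) -> (4.121,-5.879) [heading=45, draw]
REPEAT 2 [
  -- iteration 1/2 --
  FD 3: (4.121,-5.879) -> (6.243,-3.757) [heading=45, draw]
  RT 180: heading 45 -> 225
  BK 8: (6.243,-3.757) -> (11.899,1.899) [heading=225, draw]
  -- iteration 2/2 --
  FD 3: (11.899,1.899) -> (9.778,-0.222) [heading=225, draw]
  RT 180: heading 225 -> 45
  BK 8: (9.778,-0.222) -> (4.121,-5.879) [heading=45, draw]
]
LT 90: heading 45 -> 135
Final: pos=(4.121,-5.879), heading=135, 5 segment(s) drawn
Waypoints (6 total):
(2, -8)
(4.121, -5.879)
(6.243, -3.757)
(11.899, 1.899)
(9.778, -0.222)
(4.121, -5.879)

Answer: (2, -8)
(4.121, -5.879)
(6.243, -3.757)
(11.899, 1.899)
(9.778, -0.222)
(4.121, -5.879)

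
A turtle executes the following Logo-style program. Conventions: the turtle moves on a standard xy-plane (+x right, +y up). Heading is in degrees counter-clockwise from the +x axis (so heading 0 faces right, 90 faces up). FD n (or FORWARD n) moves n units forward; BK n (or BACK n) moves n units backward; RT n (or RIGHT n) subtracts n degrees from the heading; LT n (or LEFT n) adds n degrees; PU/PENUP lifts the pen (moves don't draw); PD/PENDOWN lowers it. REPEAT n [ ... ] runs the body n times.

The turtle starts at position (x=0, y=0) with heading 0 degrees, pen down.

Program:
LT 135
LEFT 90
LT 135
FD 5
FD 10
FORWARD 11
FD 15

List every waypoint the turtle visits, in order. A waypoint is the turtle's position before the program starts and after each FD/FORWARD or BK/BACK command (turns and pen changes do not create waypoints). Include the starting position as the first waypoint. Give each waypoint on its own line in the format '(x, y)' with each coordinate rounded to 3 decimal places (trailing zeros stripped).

Answer: (0, 0)
(5, 0)
(15, 0)
(26, 0)
(41, 0)

Derivation:
Executing turtle program step by step:
Start: pos=(0,0), heading=0, pen down
LT 135: heading 0 -> 135
LT 90: heading 135 -> 225
LT 135: heading 225 -> 0
FD 5: (0,0) -> (5,0) [heading=0, draw]
FD 10: (5,0) -> (15,0) [heading=0, draw]
FD 11: (15,0) -> (26,0) [heading=0, draw]
FD 15: (26,0) -> (41,0) [heading=0, draw]
Final: pos=(41,0), heading=0, 4 segment(s) drawn
Waypoints (5 total):
(0, 0)
(5, 0)
(15, 0)
(26, 0)
(41, 0)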